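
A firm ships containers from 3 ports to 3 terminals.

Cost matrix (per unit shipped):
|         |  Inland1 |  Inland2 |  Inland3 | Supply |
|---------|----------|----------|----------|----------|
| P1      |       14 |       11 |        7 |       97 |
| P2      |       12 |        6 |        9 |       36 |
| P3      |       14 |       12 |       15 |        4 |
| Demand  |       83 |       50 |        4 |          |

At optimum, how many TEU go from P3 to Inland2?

0

Solving gives:
  P1→Inland1: 79 × 14 = 1106
  P1→Inland2: 14 × 11 = 154
  P1→Inland3: 4 × 7 = 28
  P2→Inland2: 36 × 6 = 216
  P3→Inland1: 4 × 14 = 56
Total cost = 1560.
The route P3→Inland2 is not used.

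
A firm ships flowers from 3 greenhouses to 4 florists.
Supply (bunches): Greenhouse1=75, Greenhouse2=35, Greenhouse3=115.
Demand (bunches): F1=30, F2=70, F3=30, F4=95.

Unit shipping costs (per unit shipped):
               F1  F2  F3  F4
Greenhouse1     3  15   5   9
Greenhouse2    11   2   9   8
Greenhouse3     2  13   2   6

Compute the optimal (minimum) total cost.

Optimal allocation:
  Greenhouse1–F1: 30 × 3 = 90
  Greenhouse1–F2: 35 × 15 = 525
  Greenhouse1–F4: 10 × 9 = 90
  Greenhouse2–F2: 35 × 2 = 70
  Greenhouse3–F3: 30 × 2 = 60
  Greenhouse3–F4: 85 × 6 = 510
Total = 90 + 525 + 90 + 70 + 60 + 510 = 1345.

1345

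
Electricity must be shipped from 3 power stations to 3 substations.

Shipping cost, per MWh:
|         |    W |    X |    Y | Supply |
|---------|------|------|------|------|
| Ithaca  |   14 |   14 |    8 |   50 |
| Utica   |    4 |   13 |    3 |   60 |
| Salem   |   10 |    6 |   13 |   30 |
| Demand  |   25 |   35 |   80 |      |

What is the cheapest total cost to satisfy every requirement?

A cheapest plan:
  Ithaca→X: 5 × 14 = 70
  Ithaca→Y: 45 × 8 = 360
  Utica→W: 25 × 4 = 100
  Utica→Y: 35 × 3 = 105
  Salem→X: 30 × 6 = 180
Total = 70 + 360 + 100 + 105 + 180 = 815.

815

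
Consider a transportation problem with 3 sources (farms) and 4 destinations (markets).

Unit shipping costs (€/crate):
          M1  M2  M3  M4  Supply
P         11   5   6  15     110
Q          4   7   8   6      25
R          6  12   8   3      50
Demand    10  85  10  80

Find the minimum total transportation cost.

One minimum-cost allocation:
  P->M1: 10 crates
  P->M2: 85 crates
  P->M3: 10 crates
  P->M4: 5 crates
  Q->M4: 25 crates
  R->M4: 50 crates
Total cost = €970.

970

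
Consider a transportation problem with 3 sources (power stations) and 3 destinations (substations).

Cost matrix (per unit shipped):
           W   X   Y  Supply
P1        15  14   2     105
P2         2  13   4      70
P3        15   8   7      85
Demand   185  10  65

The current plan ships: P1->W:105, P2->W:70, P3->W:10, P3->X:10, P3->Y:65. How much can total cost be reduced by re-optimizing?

Current plan cost = 105·15 + 70·2 + 10·15 + 10·8 + 65·7 = 2400.
Optimal plan:
  P1→W: 40 MWh
  P1→Y: 65 MWh
  P2→W: 70 MWh
  P3→W: 75 MWh
  P3→X: 10 MWh
Optimal cost = 2075.
Saving = 2400 − 2075 = 325.

325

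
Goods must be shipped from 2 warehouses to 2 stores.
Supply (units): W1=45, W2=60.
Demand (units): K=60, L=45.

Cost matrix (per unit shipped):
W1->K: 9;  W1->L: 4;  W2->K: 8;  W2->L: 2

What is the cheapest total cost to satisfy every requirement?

Optimal allocation:
  W1–K: 45 × 9 = 405
  W2–K: 15 × 8 = 120
  W2–L: 45 × 2 = 90
Total = 405 + 120 + 90 = 615.
(Supply check: W1 ships 45; W2 ships 60.)

615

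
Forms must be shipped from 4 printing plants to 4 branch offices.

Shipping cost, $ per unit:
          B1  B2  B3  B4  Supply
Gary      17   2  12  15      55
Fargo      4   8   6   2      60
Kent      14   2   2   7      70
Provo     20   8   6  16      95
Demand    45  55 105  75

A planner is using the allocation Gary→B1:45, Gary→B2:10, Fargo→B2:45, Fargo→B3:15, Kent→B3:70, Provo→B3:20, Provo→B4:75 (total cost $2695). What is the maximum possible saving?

1365

Current plan cost = 45·17 + 10·2 + 45·8 + 15·6 + 70·2 + 20·6 + 75·16 = $2695.
Optimal plan:
  Gary→B2: 55 × $2 = $110
  Fargo→B1: 45 × $4 = $180
  Fargo→B4: 15 × $2 = $30
  Kent→B3: 10 × $2 = $20
  Kent→B4: 60 × $7 = $420
  Provo→B3: 95 × $6 = $570
Optimal cost = $1330.
Saving = 2695 − 1330 = $1365.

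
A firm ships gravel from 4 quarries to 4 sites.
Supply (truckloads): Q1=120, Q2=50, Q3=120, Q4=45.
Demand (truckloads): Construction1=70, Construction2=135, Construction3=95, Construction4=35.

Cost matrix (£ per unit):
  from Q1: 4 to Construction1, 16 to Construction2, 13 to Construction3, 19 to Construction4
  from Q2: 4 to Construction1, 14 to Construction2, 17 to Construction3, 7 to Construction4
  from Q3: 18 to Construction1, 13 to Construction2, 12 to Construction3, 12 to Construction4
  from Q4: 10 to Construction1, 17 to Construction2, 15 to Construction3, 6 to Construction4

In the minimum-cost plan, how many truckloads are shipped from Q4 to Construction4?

35

Optimal shipments:
  Q1–Construction1: 70 truckloads
  Q1–Construction3: 50 truckloads
  Q2–Construction2: 50 truckloads
  Q3–Construction2: 85 truckloads
  Q3–Construction3: 35 truckloads
  Q4–Construction3: 10 truckloads
  Q4–Construction4: 35 truckloads
Total cost = £3515.
So Q4→Construction4 carries 35 truckloads.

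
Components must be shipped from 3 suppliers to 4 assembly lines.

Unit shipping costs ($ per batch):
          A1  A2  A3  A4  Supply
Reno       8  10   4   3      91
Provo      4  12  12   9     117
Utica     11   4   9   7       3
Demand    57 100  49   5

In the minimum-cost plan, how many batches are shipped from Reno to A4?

5

Solving gives:
  Reno to A2: 37 × $10 = $370
  Reno to A3: 49 × $4 = $196
  Reno to A4: 5 × $3 = $15
  Provo to A1: 57 × $4 = $228
  Provo to A2: 60 × $12 = $720
  Utica to A2: 3 × $4 = $12
Total cost = $1541.
So Reno→A4 carries 5 batches.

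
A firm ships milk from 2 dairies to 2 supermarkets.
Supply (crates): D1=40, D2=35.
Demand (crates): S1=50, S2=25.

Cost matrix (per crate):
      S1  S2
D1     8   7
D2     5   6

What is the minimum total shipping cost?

An optimal shipping plan:
  D1->S1: 15 × 8 = 120
  D1->S2: 25 × 7 = 175
  D2->S1: 35 × 5 = 175
Total = 120 + 175 + 175 = 470.

470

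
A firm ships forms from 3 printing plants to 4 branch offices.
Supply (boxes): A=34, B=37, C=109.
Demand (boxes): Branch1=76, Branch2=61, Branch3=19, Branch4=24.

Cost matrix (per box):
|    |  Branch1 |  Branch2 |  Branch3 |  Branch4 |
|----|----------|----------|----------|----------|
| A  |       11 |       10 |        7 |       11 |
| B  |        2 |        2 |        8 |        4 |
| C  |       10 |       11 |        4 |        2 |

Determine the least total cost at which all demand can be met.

1198

Optimal allocation:
  A→Branch2: 34 × 10 = 340
  B→Branch1: 10 × 2 = 20
  B→Branch2: 27 × 2 = 54
  C→Branch1: 66 × 10 = 660
  C→Branch3: 19 × 4 = 76
  C→Branch4: 24 × 2 = 48
Total = 340 + 20 + 54 + 660 + 76 + 48 = 1198.
(Supply check: A ships 34; B ships 37; C ships 109.)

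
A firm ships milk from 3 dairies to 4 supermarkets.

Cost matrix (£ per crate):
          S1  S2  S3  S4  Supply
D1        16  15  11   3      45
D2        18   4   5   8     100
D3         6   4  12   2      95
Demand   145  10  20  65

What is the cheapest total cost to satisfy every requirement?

Optimal allocation:
  D1->S4: 45 × £3 = £135
  D2->S1: 50 × £18 = £900
  D2->S2: 10 × £4 = £40
  D2->S3: 20 × £5 = £100
  D2->S4: 20 × £8 = £160
  D3->S1: 95 × £6 = £570
Total = 135 + 900 + 40 + 100 + 160 + 570 = £1905.

1905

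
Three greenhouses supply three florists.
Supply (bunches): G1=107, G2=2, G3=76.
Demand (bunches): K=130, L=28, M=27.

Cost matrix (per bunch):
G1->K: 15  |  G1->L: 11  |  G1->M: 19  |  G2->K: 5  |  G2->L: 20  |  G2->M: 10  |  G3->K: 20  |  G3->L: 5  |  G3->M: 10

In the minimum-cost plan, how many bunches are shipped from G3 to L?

28

The minimum-cost plan:
  G1 to K: 107 × 15 = 1605
  G2 to K: 2 × 5 = 10
  G3 to K: 21 × 20 = 420
  G3 to L: 28 × 5 = 140
  G3 to M: 27 × 10 = 270
Total cost = 2445.
So G3→L carries 28 bunches.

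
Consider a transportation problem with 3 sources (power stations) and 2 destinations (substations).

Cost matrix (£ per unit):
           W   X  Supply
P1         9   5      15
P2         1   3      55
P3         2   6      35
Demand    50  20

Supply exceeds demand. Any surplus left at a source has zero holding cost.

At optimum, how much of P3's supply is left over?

An optimal plan:
  P2->W: 35 × £1 = £35
  P2->X: 20 × £3 = £60
  P3->W: 15 × £2 = £30
Total cost = £125.
P3 ships 15 of its 35, leaving 20.

20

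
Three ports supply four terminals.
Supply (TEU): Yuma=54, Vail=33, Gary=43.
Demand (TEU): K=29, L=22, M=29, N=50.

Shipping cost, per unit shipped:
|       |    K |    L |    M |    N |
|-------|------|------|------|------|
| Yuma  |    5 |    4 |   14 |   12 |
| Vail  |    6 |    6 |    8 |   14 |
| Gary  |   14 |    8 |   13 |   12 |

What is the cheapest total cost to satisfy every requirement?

1069

One minimum-cost allocation:
  Yuma to K: 25 × 5 = 125
  Yuma to L: 22 × 4 = 88
  Yuma to N: 7 × 12 = 84
  Vail to K: 4 × 6 = 24
  Vail to M: 29 × 8 = 232
  Gary to N: 43 × 12 = 516
Total = 125 + 88 + 84 + 24 + 232 + 516 = 1069.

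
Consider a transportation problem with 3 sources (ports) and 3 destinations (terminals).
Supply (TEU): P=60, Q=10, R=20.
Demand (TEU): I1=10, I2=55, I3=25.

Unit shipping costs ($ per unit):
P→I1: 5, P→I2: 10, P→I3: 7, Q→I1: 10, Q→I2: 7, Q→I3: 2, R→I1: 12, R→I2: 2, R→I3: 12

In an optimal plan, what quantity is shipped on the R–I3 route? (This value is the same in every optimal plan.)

Optimal shipments:
  P→I1: 10 TEU
  P→I2: 35 TEU
  P→I3: 15 TEU
  Q→I3: 10 TEU
  R→I2: 20 TEU
Total cost = $565.
The route R→I3 is not used.

0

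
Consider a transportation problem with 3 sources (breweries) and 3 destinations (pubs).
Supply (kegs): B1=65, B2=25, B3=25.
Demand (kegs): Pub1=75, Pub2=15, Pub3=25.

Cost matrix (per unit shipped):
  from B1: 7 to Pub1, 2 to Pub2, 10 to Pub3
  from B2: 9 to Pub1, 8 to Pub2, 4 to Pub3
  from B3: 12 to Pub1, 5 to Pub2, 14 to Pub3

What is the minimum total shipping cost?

750

One minimum-cost allocation:
  B1->Pub1: 65 × 7 = 455
  B2->Pub3: 25 × 4 = 100
  B3->Pub1: 10 × 12 = 120
  B3->Pub2: 15 × 5 = 75
Total = 455 + 100 + 120 + 75 = 750.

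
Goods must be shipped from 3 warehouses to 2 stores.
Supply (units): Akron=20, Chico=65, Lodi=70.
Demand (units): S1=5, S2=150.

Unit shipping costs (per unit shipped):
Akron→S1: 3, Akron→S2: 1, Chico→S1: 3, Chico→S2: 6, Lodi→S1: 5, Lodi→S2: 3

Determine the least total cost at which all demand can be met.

A cheapest plan:
  Akron->S2: 20 × 1 = 20
  Chico->S1: 5 × 3 = 15
  Chico->S2: 60 × 6 = 360
  Lodi->S2: 70 × 3 = 210
Total = 20 + 15 + 360 + 210 = 605.

605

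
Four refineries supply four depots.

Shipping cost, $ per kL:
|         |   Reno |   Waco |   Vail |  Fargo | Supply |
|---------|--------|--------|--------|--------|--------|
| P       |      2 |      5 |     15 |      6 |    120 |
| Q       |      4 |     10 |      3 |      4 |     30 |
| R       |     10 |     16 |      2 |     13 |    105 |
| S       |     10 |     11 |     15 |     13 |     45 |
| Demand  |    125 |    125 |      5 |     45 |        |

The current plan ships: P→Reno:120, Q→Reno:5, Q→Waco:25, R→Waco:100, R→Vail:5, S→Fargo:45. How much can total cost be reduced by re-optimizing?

555

Current plan cost = 120·2 + 5·4 + 25·10 + 100·16 + 5·2 + 45·13 = $2705.
Optimal plan:
  P->Reno: 40 kL
  P->Waco: 80 kL
  Q->Fargo: 30 kL
  R->Reno: 85 kL
  R->Vail: 5 kL
  R->Fargo: 15 kL
  S->Waco: 45 kL
Optimal cost = $2150.
Saving = 2705 − 2150 = $555.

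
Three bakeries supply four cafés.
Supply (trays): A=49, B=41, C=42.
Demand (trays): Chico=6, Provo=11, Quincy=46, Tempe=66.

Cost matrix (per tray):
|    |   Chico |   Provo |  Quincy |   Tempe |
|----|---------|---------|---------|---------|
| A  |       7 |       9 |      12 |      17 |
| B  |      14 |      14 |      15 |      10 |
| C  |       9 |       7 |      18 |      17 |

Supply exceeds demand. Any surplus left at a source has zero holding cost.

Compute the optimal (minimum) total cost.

1512

One minimum-cost allocation:
  A→Chico: 3 × 7 = 21
  A→Quincy: 46 × 12 = 552
  B→Tempe: 41 × 10 = 410
  C→Chico: 3 × 9 = 27
  C→Provo: 11 × 7 = 77
  C→Tempe: 25 × 17 = 425
Total = 21 + 552 + 410 + 27 + 77 + 425 = 1512.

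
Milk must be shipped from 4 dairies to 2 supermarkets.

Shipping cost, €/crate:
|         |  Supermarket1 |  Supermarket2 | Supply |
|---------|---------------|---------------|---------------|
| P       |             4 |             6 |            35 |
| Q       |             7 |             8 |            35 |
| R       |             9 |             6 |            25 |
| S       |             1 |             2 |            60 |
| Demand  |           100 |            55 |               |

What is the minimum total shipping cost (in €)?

A cheapest plan:
  P→Supermarket1: 35 × €4 = €140
  Q→Supermarket1: 35 × €7 = €245
  R→Supermarket2: 25 × €6 = €150
  S→Supermarket1: 30 × €1 = €30
  S→Supermarket2: 30 × €2 = €60
Total = 140 + 245 + 150 + 30 + 60 = €625.
(Supply check: P ships 35; Q ships 35; R ships 25; S ships 60.)

625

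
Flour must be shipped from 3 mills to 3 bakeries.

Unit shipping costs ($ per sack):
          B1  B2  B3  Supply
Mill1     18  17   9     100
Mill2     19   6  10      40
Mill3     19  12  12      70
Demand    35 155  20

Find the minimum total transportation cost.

2655

Optimal allocation:
  Mill1–B1: 35 × $18 = $630
  Mill1–B2: 45 × $17 = $765
  Mill1–B3: 20 × $9 = $180
  Mill2–B2: 40 × $6 = $240
  Mill3–B2: 70 × $12 = $840
Total = 630 + 765 + 180 + 240 + 840 = $2655.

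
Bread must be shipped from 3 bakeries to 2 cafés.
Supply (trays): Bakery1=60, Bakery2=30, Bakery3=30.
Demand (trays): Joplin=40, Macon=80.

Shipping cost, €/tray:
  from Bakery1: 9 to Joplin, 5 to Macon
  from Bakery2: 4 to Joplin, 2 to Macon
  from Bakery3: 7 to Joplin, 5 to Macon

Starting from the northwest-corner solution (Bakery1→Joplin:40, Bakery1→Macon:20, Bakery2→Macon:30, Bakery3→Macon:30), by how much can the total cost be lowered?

80

Current plan cost = 40·9 + 20·5 + 30·2 + 30·5 = €670.
Optimal plan:
  Bakery1 to Macon: 60 × €5 = €300
  Bakery2 to Joplin: 30 × €4 = €120
  Bakery3 to Joplin: 10 × €7 = €70
  Bakery3 to Macon: 20 × €5 = €100
Optimal cost = €590.
Saving = 670 − 590 = €80.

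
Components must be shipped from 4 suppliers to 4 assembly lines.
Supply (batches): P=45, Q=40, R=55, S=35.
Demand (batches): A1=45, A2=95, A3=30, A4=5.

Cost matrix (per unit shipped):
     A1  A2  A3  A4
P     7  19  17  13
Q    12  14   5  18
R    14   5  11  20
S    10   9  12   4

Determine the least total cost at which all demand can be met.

A cheapest plan:
  P->A1: 45 × 7 = 315
  Q->A2: 10 × 14 = 140
  Q->A3: 30 × 5 = 150
  R->A2: 55 × 5 = 275
  S->A2: 30 × 9 = 270
  S->A4: 5 × 4 = 20
Total = 315 + 140 + 150 + 275 + 270 + 20 = 1170.

1170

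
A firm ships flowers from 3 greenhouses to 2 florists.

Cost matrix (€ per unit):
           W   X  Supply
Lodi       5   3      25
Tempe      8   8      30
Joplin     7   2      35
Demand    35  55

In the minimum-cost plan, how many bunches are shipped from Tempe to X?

0

The minimum-cost plan:
  Lodi to W: 5 × €5 = €25
  Lodi to X: 20 × €3 = €60
  Tempe to W: 30 × €8 = €240
  Joplin to X: 35 × €2 = €70
Total cost = €395.
The route Tempe→X is not used.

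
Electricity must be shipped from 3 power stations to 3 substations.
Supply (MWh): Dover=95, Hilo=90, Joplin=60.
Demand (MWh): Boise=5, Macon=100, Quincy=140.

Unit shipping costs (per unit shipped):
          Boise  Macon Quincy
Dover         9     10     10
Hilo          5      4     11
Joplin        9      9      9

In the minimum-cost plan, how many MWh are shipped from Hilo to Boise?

Optimal shipments:
  Dover to Boise: 5 × 9 = 45
  Dover to Quincy: 90 × 10 = 900
  Hilo to Macon: 90 × 4 = 360
  Joplin to Macon: 10 × 9 = 90
  Joplin to Quincy: 50 × 9 = 450
Total cost = 1845.
The route Hilo→Boise is not used.

0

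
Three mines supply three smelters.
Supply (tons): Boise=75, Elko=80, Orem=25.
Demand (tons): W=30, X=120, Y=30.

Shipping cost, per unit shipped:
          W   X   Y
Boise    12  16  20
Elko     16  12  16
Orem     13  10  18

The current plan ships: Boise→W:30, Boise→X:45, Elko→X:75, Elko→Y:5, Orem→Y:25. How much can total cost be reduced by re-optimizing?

Current plan cost = 30·12 + 45·16 + 75·12 + 5·16 + 25·18 = 2510.
Optimal plan:
  Boise->W: 30 × 12 = 360
  Boise->X: 15 × 16 = 240
  Boise->Y: 30 × 20 = 600
  Elko->X: 80 × 12 = 960
  Orem->X: 25 × 10 = 250
Optimal cost = 2410.
Saving = 2510 − 2410 = 100.

100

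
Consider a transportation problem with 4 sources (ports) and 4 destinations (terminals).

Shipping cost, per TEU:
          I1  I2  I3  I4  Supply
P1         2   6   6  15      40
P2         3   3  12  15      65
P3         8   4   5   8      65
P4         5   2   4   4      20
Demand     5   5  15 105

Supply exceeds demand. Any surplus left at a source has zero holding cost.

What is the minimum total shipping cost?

Optimal allocation:
  P1→I1: 5 × 2 = 10
  P1→I3: 15 × 6 = 90
  P1→I4: 20 × 15 = 300
  P2→I2: 5 × 3 = 15
  P3→I4: 65 × 8 = 520
  P4→I4: 20 × 4 = 80
Total = 10 + 90 + 300 + 15 + 520 + 80 = 1015.
(Supply check: P1 ships 40; P2 ships 5; P3 ships 65; P4 ships 20.)

1015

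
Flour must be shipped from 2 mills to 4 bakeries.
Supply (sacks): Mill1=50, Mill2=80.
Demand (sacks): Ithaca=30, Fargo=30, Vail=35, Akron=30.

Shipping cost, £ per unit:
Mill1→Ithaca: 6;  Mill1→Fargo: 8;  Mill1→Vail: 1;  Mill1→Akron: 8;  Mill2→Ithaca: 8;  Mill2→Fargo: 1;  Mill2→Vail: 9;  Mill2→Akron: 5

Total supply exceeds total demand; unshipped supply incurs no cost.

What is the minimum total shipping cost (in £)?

425

One minimum-cost allocation:
  Mill1->Ithaca: 15 × £6 = £90
  Mill1->Vail: 35 × £1 = £35
  Mill2->Ithaca: 15 × £8 = £120
  Mill2->Fargo: 30 × £1 = £30
  Mill2->Akron: 30 × £5 = £150
Total = 90 + 35 + 120 + 30 + 150 = £425.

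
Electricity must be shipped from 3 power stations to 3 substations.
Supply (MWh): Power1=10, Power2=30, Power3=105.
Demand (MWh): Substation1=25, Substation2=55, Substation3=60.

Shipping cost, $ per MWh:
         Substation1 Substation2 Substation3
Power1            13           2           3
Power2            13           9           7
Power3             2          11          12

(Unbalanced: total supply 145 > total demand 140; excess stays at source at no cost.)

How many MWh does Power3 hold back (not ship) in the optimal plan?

An optimal plan:
  Power1–Substation2: 10 × $2 = $20
  Power2–Substation3: 30 × $7 = $210
  Power3–Substation1: 25 × $2 = $50
  Power3–Substation2: 45 × $11 = $495
  Power3–Substation3: 30 × $12 = $360
Total cost = $1135.
Power3 ships 100 of its 105, leaving 5.

5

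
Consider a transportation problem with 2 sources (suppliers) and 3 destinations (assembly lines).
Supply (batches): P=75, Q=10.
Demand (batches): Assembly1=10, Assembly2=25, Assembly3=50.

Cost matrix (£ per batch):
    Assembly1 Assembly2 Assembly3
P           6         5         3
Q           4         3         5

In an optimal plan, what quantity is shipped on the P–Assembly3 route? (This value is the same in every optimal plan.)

50

Solving gives:
  P–Assembly1: 10 × £6 = £60
  P–Assembly2: 15 × £5 = £75
  P–Assembly3: 50 × £3 = £150
  Q–Assembly2: 10 × £3 = £30
Total cost = £315.
So P→Assembly3 carries 50 batches.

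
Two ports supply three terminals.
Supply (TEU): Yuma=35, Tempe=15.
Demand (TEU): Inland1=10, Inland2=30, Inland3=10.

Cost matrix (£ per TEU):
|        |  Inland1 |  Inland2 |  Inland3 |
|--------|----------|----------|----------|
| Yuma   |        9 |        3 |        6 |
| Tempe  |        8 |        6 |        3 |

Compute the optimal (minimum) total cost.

205

Optimal allocation:
  Yuma→Inland1: 5 × £9 = £45
  Yuma→Inland2: 30 × £3 = £90
  Tempe→Inland1: 5 × £8 = £40
  Tempe→Inland3: 10 × £3 = £30
Total = 45 + 90 + 40 + 30 = £205.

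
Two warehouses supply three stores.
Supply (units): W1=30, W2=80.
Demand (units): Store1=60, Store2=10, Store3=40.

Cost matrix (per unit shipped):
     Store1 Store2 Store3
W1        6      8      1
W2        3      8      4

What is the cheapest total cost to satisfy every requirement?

330

Optimal allocation:
  W1 to Store3: 30 × 1 = 30
  W2 to Store1: 60 × 3 = 180
  W2 to Store2: 10 × 8 = 80
  W2 to Store3: 10 × 4 = 40
Total = 30 + 180 + 80 + 40 = 330.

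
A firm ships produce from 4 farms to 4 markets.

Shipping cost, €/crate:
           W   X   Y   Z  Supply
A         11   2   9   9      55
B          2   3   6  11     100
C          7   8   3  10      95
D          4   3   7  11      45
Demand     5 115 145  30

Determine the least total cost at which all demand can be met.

1185

An optimal shipping plan:
  A–X: 25 × €2 = €50
  A–Z: 30 × €9 = €270
  B–W: 5 × €2 = €10
  B–X: 45 × €3 = €135
  B–Y: 50 × €6 = €300
  C–Y: 95 × €3 = €285
  D–X: 45 × €3 = €135
Total = 50 + 270 + 10 + 135 + 300 + 285 + 135 = €1185.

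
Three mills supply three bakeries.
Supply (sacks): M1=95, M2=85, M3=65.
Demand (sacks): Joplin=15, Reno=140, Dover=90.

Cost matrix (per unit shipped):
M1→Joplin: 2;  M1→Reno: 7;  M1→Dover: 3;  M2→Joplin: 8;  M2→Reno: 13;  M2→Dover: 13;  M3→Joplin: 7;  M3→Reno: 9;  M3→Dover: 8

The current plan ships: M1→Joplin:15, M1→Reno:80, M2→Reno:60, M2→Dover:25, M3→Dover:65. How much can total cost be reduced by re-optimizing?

Current plan cost = 15·2 + 80·7 + 60·13 + 25·13 + 65·8 = 2215.
Optimal plan:
  M1–Reno: 5 × 7 = 35
  M1–Dover: 90 × 3 = 270
  M2–Joplin: 15 × 8 = 120
  M2–Reno: 70 × 13 = 910
  M3–Reno: 65 × 9 = 585
Optimal cost = 1920.
Saving = 2215 − 1920 = 295.

295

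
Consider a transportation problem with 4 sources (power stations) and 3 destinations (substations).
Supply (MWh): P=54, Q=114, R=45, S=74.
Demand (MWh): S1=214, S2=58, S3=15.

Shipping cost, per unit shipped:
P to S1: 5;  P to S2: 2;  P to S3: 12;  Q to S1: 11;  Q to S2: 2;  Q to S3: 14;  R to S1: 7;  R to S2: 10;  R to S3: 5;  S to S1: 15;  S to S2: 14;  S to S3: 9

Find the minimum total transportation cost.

Optimal allocation:
  P->S1: 54 × 5 = 270
  Q->S1: 56 × 11 = 616
  Q->S2: 58 × 2 = 116
  R->S1: 45 × 7 = 315
  S->S1: 59 × 15 = 885
  S->S3: 15 × 9 = 135
Total = 270 + 616 + 116 + 315 + 885 + 135 = 2337.
(Supply check: P ships 54; Q ships 114; R ships 45; S ships 74.)

2337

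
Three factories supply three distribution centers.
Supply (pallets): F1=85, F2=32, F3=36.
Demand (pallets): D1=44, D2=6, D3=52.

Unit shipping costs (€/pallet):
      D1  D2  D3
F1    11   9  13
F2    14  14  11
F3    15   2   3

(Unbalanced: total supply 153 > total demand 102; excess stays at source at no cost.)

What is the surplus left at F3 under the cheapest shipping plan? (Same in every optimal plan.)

Minimum-cost shipments:
  F1–D1: 44 pallets
  F1–D2: 6 pallets
  F2–D3: 16 pallets
  F3–D3: 36 pallets
Total cost = €822.
F3 ships 36 of its 36, leaving 0.

0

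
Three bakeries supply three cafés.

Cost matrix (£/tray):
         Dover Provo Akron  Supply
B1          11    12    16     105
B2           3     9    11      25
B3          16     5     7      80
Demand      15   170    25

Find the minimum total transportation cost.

An optimal shipping plan:
  B1→Provo: 105 × £12 = £1260
  B2→Dover: 15 × £3 = £45
  B2→Akron: 10 × £11 = £110
  B3→Provo: 65 × £5 = £325
  B3→Akron: 15 × £7 = £105
Total = 1260 + 45 + 110 + 325 + 105 = £1845.

1845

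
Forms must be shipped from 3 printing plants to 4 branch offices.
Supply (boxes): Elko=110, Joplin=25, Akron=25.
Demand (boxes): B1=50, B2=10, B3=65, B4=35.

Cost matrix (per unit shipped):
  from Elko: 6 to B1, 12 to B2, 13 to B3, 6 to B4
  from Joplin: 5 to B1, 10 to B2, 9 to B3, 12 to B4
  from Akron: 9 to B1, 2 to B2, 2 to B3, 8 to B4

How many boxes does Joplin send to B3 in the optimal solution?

25

Solving gives:
  Elko–B1: 50 × 6 = 300
  Elko–B2: 10 × 12 = 120
  Elko–B3: 15 × 13 = 195
  Elko–B4: 35 × 6 = 210
  Joplin–B3: 25 × 9 = 225
  Akron–B3: 25 × 2 = 50
Total cost = 1100.
So Joplin→B3 carries 25 boxes.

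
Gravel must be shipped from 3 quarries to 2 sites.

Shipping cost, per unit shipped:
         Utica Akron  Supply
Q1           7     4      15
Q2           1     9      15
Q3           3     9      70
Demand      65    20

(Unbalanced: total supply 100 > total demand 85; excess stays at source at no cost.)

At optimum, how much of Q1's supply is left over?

0

An optimal plan:
  Q1→Akron: 15 truckloads
  Q2→Utica: 15 truckloads
  Q3→Utica: 50 truckloads
  Q3→Akron: 5 truckloads
Total cost = 270.
Q1 ships 15 of its 15, leaving 0.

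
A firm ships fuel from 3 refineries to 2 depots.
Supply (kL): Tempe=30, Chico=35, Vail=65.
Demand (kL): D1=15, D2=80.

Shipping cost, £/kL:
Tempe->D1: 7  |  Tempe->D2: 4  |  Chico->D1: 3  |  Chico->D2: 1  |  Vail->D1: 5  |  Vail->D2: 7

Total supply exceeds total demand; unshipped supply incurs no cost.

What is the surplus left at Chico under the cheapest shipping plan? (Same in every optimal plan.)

0

Minimum-cost shipments:
  Tempe→D2: 30 × £4 = £120
  Chico→D2: 35 × £1 = £35
  Vail→D1: 15 × £5 = £75
  Vail→D2: 15 × £7 = £105
Total cost = £335.
Chico ships 35 of its 35, leaving 0.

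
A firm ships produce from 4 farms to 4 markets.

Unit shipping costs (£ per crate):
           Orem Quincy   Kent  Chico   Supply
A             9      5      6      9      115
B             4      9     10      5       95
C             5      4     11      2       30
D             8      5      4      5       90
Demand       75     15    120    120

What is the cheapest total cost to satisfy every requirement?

1565

One minimum-cost allocation:
  A→Quincy: 15 × £5 = £75
  A→Kent: 100 × £6 = £600
  B→Orem: 75 × £4 = £300
  B→Chico: 20 × £5 = £100
  C→Chico: 30 × £2 = £60
  D→Kent: 20 × £4 = £80
  D→Chico: 70 × £5 = £350
Total = 75 + 600 + 300 + 100 + 60 + 80 + 350 = £1565.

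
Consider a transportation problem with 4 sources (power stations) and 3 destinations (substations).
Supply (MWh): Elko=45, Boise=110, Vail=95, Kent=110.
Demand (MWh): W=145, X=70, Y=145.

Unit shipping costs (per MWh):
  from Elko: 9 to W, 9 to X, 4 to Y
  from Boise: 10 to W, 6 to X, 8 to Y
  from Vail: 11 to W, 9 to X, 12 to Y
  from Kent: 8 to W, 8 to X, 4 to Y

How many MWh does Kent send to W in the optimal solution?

10

The minimum-cost plan:
  Elko–Y: 45 × 4 = 180
  Boise–W: 40 × 10 = 400
  Boise–X: 70 × 6 = 420
  Vail–W: 95 × 11 = 1045
  Kent–W: 10 × 8 = 80
  Kent–Y: 100 × 4 = 400
Total cost = 2525.
So Kent→W carries 10 MWh.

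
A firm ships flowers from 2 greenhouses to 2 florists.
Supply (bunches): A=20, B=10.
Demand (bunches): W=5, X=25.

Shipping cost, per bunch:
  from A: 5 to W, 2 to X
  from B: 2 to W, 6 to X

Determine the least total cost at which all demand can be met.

An optimal shipping plan:
  A->X: 20 × 2 = 40
  B->W: 5 × 2 = 10
  B->X: 5 × 6 = 30
Total = 40 + 10 + 30 = 80.

80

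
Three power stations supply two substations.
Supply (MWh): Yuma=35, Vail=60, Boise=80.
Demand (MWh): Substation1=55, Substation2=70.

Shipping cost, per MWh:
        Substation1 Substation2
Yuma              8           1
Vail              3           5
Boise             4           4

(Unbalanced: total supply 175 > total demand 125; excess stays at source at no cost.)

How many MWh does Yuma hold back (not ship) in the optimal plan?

0

Minimum-cost shipments:
  Yuma–Substation2: 35 × 1 = 35
  Vail–Substation1: 55 × 3 = 165
  Boise–Substation2: 35 × 4 = 140
Total cost = 340.
Yuma ships 35 of its 35, leaving 0.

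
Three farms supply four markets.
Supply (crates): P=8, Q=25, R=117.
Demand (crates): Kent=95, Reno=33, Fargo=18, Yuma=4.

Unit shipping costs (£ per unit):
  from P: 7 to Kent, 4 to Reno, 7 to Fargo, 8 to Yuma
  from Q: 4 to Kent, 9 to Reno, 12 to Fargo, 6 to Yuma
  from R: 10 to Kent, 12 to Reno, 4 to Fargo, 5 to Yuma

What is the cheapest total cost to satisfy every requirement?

1224

An optimal shipping plan:
  P→Reno: 8 × £4 = £32
  Q→Kent: 25 × £4 = £100
  R→Kent: 70 × £10 = £700
  R→Reno: 25 × £12 = £300
  R→Fargo: 18 × £4 = £72
  R→Yuma: 4 × £5 = £20
Total = 32 + 100 + 700 + 300 + 72 + 20 = £1224.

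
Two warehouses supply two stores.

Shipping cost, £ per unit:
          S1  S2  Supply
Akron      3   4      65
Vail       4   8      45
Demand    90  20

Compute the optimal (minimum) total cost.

A cheapest plan:
  Akron->S1: 45 × £3 = £135
  Akron->S2: 20 × £4 = £80
  Vail->S1: 45 × £4 = £180
Total = 135 + 80 + 180 = £395.

395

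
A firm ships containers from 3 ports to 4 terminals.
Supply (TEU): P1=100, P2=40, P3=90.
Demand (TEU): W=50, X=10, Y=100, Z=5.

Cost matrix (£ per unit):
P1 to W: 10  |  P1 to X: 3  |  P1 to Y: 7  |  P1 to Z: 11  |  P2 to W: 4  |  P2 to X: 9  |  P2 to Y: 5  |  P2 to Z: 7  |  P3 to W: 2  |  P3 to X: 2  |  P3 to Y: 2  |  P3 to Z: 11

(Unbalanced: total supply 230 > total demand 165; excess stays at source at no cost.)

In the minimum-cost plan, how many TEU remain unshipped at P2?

An optimal plan:
  P1 to X: 10 × £3 = £30
  P1 to Y: 25 × £7 = £175
  P2 to W: 35 × £4 = £140
  P2 to Z: 5 × £7 = £35
  P3 to W: 15 × £2 = £30
  P3 to Y: 75 × £2 = £150
Total cost = £560.
P2 ships 40 of its 40, leaving 0.

0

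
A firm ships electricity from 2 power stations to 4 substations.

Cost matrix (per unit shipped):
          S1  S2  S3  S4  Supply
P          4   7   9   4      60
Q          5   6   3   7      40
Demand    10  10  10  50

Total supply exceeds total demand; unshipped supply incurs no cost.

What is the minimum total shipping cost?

330

One minimum-cost allocation:
  P→S1: 10 × 4 = 40
  P→S4: 50 × 4 = 200
  Q→S2: 10 × 6 = 60
  Q→S3: 10 × 3 = 30
Total = 40 + 200 + 60 + 30 = 330.
(Supply check: P ships 60; Q ships 20.)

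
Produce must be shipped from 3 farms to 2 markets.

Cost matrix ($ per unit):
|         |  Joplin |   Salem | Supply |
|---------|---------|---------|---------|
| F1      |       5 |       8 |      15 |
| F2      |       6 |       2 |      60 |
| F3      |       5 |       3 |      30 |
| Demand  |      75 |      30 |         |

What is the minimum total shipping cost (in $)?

Optimal allocation:
  F1→Joplin: 15 × $5 = $75
  F2→Joplin: 30 × $6 = $180
  F2→Salem: 30 × $2 = $60
  F3→Joplin: 30 × $5 = $150
Total = 75 + 180 + 60 + 150 = $465.

465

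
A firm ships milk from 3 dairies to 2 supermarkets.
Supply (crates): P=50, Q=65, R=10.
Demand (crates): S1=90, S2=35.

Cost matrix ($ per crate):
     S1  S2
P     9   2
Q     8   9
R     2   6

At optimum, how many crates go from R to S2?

0

Solving gives:
  P–S1: 15 × $9 = $135
  P–S2: 35 × $2 = $70
  Q–S1: 65 × $8 = $520
  R–S1: 10 × $2 = $20
Total cost = $745.
The route R→S2 is not used.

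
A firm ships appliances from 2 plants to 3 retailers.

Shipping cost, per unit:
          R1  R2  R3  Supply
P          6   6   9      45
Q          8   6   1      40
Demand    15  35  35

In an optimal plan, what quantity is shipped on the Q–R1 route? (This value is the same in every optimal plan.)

Optimal shipments:
  P to R1: 15 × 6 = 90
  P to R2: 30 × 6 = 180
  Q to R2: 5 × 6 = 30
  Q to R3: 35 × 1 = 35
Total cost = 335.
The route Q→R1 is not used.

0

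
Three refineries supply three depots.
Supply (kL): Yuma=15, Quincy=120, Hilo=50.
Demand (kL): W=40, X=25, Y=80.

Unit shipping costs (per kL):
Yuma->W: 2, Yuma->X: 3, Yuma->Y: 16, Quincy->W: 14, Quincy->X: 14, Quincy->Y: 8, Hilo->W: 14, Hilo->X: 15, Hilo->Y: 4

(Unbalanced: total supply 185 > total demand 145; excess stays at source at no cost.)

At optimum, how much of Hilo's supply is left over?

0

An optimal plan:
  Yuma to W: 15 × 2 = 30
  Quincy to W: 25 × 14 = 350
  Quincy to X: 25 × 14 = 350
  Quincy to Y: 30 × 8 = 240
  Hilo to Y: 50 × 4 = 200
Total cost = 1170.
Hilo ships 50 of its 50, leaving 0.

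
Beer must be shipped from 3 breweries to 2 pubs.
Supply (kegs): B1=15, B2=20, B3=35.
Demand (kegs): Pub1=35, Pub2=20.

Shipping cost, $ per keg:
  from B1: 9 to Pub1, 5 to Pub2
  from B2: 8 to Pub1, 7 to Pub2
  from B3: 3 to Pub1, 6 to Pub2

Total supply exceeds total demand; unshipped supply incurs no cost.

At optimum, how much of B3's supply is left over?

0

Minimum-cost shipments:
  B1→Pub2: 15 × $5 = $75
  B2→Pub2: 5 × $7 = $35
  B3→Pub1: 35 × $3 = $105
Total cost = $215.
B3 ships 35 of its 35, leaving 0.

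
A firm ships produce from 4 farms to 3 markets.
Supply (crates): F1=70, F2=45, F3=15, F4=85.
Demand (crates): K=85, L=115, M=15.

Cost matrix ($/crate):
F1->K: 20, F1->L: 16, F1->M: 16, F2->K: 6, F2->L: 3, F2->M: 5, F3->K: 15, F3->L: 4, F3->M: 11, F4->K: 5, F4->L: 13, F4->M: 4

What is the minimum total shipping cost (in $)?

1740

An optimal shipping plan:
  F1→L: 55 × $16 = $880
  F1→M: 15 × $16 = $240
  F2→L: 45 × $3 = $135
  F3→L: 15 × $4 = $60
  F4→K: 85 × $5 = $425
Total = 880 + 240 + 135 + 60 + 425 = $1740.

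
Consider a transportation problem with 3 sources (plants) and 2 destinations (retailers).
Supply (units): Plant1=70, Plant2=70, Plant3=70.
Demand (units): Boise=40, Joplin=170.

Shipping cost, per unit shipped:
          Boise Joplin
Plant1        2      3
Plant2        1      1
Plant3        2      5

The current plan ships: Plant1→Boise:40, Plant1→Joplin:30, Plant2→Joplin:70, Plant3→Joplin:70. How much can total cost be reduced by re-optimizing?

80

Current plan cost = 40·2 + 30·3 + 70·1 + 70·5 = 590.
Optimal plan:
  Plant1 to Joplin: 70 units
  Plant2 to Joplin: 70 units
  Plant3 to Boise: 40 units
  Plant3 to Joplin: 30 units
Optimal cost = 510.
Saving = 590 − 510 = 80.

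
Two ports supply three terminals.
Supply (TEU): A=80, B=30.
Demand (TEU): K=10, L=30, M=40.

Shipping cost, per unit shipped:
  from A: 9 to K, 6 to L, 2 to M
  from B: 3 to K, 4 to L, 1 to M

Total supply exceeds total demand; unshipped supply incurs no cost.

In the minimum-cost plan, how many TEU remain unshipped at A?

Minimum-cost shipments:
  A->L: 10 × 6 = 60
  A->M: 40 × 2 = 80
  B->K: 10 × 3 = 30
  B->L: 20 × 4 = 80
Total cost = 250.
A ships 50 of its 80, leaving 30.

30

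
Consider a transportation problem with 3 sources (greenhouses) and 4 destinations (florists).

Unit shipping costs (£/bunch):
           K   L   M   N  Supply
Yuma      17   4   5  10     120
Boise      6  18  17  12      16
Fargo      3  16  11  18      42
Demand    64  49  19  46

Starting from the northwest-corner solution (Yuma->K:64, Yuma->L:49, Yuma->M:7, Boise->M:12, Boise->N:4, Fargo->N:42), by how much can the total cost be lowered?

Current plan cost = 64·17 + 49·4 + 7·5 + 12·17 + 4·12 + 42·18 = £2327.
Optimal plan:
  Yuma to K: 6 bunches
  Yuma to L: 49 bunches
  Yuma to M: 19 bunches
  Yuma to N: 46 bunches
  Boise to K: 16 bunches
  Fargo to K: 42 bunches
Optimal cost = £1075.
Saving = 2327 − 1075 = £1252.

1252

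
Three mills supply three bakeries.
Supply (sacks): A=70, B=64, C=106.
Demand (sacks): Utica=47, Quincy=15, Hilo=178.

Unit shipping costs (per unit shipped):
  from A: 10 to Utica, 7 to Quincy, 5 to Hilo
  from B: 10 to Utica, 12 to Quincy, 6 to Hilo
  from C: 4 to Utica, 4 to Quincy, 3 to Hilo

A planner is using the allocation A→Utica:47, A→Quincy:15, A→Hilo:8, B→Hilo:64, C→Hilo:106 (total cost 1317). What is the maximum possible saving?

203

Current plan cost = 47·10 + 15·7 + 8·5 + 64·6 + 106·3 = 1317.
Optimal plan:
  A–Hilo: 70 × 5 = 350
  B–Hilo: 64 × 6 = 384
  C–Utica: 47 × 4 = 188
  C–Quincy: 15 × 4 = 60
  C–Hilo: 44 × 3 = 132
Optimal cost = 1114.
Saving = 1317 − 1114 = 203.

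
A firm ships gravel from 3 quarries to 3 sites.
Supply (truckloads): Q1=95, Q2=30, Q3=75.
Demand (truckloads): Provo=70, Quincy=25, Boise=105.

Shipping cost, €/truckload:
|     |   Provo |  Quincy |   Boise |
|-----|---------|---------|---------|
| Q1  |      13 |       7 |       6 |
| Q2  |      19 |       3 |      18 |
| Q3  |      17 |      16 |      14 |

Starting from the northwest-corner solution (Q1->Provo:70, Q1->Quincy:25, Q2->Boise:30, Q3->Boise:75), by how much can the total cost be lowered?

Current plan cost = 70·13 + 25·7 + 30·18 + 75·14 = €2675.
Optimal plan:
  Q1->Boise: 95 × €6 = €570
  Q2->Provo: 5 × €19 = €95
  Q2->Quincy: 25 × €3 = €75
  Q3->Provo: 65 × €17 = €1105
  Q3->Boise: 10 × €14 = €140
Optimal cost = €1985.
Saving = 2675 − 1985 = €690.

690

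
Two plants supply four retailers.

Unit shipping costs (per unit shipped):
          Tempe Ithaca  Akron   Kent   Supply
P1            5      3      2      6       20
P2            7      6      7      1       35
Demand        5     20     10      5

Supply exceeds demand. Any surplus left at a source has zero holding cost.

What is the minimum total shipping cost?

One minimum-cost allocation:
  P1–Ithaca: 10 × 3 = 30
  P1–Akron: 10 × 2 = 20
  P2–Tempe: 5 × 7 = 35
  P2–Ithaca: 10 × 6 = 60
  P2–Kent: 5 × 1 = 5
Total = 30 + 20 + 35 + 60 + 5 = 150.

150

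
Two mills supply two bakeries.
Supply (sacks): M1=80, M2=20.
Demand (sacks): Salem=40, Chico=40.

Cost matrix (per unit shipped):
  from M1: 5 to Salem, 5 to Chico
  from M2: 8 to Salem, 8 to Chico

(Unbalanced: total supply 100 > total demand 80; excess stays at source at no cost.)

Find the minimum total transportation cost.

A cheapest plan:
  M1->Salem: 40 × 5 = 200
  M1->Chico: 40 × 5 = 200
Total = 200 + 200 = 400.
(Supply check: M1 ships 80; M2 ships 0.)

400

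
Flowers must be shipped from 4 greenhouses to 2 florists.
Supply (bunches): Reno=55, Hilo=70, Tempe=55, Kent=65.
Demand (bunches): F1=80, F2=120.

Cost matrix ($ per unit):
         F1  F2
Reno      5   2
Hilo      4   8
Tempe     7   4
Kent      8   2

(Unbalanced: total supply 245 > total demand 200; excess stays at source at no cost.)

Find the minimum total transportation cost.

Optimal allocation:
  Reno→F2: 55 × $2 = $110
  Hilo→F1: 70 × $4 = $280
  Tempe→F1: 10 × $7 = $70
  Kent→F2: 65 × $2 = $130
Total = 110 + 280 + 70 + 130 = $590.

590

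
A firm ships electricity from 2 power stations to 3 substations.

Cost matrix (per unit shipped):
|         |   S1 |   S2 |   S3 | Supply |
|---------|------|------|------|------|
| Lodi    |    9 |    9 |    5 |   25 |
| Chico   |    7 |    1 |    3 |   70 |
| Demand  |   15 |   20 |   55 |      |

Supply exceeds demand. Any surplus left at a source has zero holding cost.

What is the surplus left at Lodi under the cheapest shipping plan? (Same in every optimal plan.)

5

An optimal plan:
  Lodi->S3: 20 MWh
  Chico->S1: 15 MWh
  Chico->S2: 20 MWh
  Chico->S3: 35 MWh
Total cost = 330.
Lodi ships 20 of its 25, leaving 5.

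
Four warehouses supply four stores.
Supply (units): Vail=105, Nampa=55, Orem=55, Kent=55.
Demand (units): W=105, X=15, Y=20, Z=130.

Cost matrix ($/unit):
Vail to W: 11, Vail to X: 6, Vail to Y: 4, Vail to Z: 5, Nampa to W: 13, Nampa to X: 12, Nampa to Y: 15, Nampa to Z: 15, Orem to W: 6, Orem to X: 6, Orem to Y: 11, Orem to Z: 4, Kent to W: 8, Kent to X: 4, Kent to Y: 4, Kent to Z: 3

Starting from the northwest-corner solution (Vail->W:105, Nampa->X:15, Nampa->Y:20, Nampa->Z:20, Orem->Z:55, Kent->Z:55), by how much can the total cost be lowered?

600

Current plan cost = 105·11 + 15·12 + 20·15 + 20·15 + 55·4 + 55·3 = $2320.
Optimal plan:
  Vail to X: 10 × $6 = $60
  Vail to Y: 20 × $4 = $80
  Vail to Z: 75 × $5 = $375
  Nampa to W: 50 × $13 = $650
  Nampa to X: 5 × $12 = $60
  Orem to W: 55 × $6 = $330
  Kent to Z: 55 × $3 = $165
Optimal cost = $1720.
Saving = 2320 − 1720 = $600.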